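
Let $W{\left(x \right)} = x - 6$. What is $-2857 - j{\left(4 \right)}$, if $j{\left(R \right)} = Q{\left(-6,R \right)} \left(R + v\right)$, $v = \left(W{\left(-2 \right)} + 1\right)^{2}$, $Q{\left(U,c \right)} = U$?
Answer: $-2539$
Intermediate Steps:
$W{\left(x \right)} = -6 + x$ ($W{\left(x \right)} = x - 6 = -6 + x$)
$v = 49$ ($v = \left(\left(-6 - 2\right) + 1\right)^{2} = \left(-8 + 1\right)^{2} = \left(-7\right)^{2} = 49$)
$j{\left(R \right)} = -294 - 6 R$ ($j{\left(R \right)} = - 6 \left(R + 49\right) = - 6 \left(49 + R\right) = -294 - 6 R$)
$-2857 - j{\left(4 \right)} = -2857 - \left(-294 - 24\right) = -2857 - -318 = -2857 + 318 = -2539$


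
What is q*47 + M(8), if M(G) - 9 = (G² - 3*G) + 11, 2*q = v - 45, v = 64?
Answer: 1013/2 ≈ 506.50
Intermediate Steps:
q = 19/2 (q = (64 - 45)/2 = (½)*19 = 19/2 ≈ 9.5000)
M(G) = 20 + G² - 3*G (M(G) = 9 + ((G² - 3*G) + 11) = 9 + (11 + G² - 3*G) = 20 + G² - 3*G)
q*47 + M(8) = (19/2)*47 + (20 + 8² - 3*8) = 893/2 + (20 + 64 - 24) = 893/2 + 60 = 1013/2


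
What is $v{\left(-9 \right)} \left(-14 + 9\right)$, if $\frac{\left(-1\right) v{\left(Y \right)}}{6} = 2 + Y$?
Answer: $-210$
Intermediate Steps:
$v{\left(Y \right)} = -12 - 6 Y$ ($v{\left(Y \right)} = - 6 \left(2 + Y\right) = -12 - 6 Y$)
$v{\left(-9 \right)} \left(-14 + 9\right) = \left(-12 - -54\right) \left(-14 + 9\right) = \left(-12 + 54\right) \left(-5\right) = 42 \left(-5\right) = -210$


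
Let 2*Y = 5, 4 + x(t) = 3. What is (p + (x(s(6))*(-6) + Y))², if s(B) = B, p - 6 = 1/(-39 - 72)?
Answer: 10349089/49284 ≈ 209.99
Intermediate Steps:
p = 665/111 (p = 6 + 1/(-39 - 72) = 6 + 1/(-111) = 6 - 1/111 = 665/111 ≈ 5.9910)
x(t) = -1 (x(t) = -4 + 3 = -1)
Y = 5/2 (Y = (½)*5 = 5/2 ≈ 2.5000)
(p + (x(s(6))*(-6) + Y))² = (665/111 + (-1*(-6) + 5/2))² = (665/111 + (6 + 5/2))² = (665/111 + 17/2)² = (3217/222)² = 10349089/49284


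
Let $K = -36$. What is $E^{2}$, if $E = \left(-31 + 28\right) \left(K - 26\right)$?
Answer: $34596$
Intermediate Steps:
$E = 186$ ($E = \left(-31 + 28\right) \left(-36 - 26\right) = \left(-3\right) \left(-62\right) = 186$)
$E^{2} = 186^{2} = 34596$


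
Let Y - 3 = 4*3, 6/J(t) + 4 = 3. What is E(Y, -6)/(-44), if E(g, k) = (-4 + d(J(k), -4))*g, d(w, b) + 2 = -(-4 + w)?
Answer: -15/11 ≈ -1.3636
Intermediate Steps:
J(t) = -6 (J(t) = 6/(-4 + 3) = 6/(-1) = 6*(-1) = -6)
d(w, b) = 2 - w (d(w, b) = -2 - (-4 + w) = -2 + (4 - w) = 2 - w)
Y = 15 (Y = 3 + 4*3 = 3 + 12 = 15)
E(g, k) = 4*g (E(g, k) = (-4 + (2 - 1*(-6)))*g = (-4 + (2 + 6))*g = (-4 + 8)*g = 4*g)
E(Y, -6)/(-44) = (4*15)/(-44) = -1/44*60 = -15/11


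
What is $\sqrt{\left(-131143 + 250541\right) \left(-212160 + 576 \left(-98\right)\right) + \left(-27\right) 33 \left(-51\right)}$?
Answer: $i \sqrt{32071212543} \approx 1.7908 \cdot 10^{5} i$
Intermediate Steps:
$\sqrt{\left(-131143 + 250541\right) \left(-212160 + 576 \left(-98\right)\right) + \left(-27\right) 33 \left(-51\right)} = \sqrt{119398 \left(-212160 - 56448\right) - -45441} = \sqrt{119398 \left(-268608\right) + 45441} = \sqrt{-32071257984 + 45441} = \sqrt{-32071212543} = i \sqrt{32071212543}$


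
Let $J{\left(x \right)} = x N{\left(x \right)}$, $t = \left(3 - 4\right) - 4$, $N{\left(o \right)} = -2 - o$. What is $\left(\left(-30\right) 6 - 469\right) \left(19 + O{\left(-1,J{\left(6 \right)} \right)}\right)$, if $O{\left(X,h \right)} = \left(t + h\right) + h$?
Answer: $53218$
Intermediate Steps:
$t = -5$ ($t = -1 - 4 = -5$)
$J{\left(x \right)} = x \left(-2 - x\right)$
$O{\left(X,h \right)} = -5 + 2 h$ ($O{\left(X,h \right)} = \left(-5 + h\right) + h = -5 + 2 h$)
$\left(\left(-30\right) 6 - 469\right) \left(19 + O{\left(-1,J{\left(6 \right)} \right)}\right) = \left(\left(-30\right) 6 - 469\right) \left(19 + \left(-5 + 2 \left(\left(-1\right) 6 \left(2 + 6\right)\right)\right)\right) = \left(-180 - 469\right) \left(19 + \left(-5 + 2 \left(\left(-1\right) 6 \cdot 8\right)\right)\right) = - 649 \left(19 + \left(-5 + 2 \left(-48\right)\right)\right) = - 649 \left(19 - 101\right) = \left(-649\right) \left(-82\right) = 53218$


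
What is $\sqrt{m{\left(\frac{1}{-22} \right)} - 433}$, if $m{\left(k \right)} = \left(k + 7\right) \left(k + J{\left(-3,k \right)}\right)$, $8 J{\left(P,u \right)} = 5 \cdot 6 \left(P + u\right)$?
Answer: $\frac{i \sqrt{992665}}{44} \approx 22.644 i$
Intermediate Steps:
$J{\left(P,u \right)} = \frac{15 P}{4} + \frac{15 u}{4}$ ($J{\left(P,u \right)} = \frac{5 \cdot 6 \left(P + u\right)}{8} = \frac{30 \left(P + u\right)}{8} = \frac{30 P + 30 u}{8} = \frac{15 P}{4} + \frac{15 u}{4}$)
$m{\left(k \right)} = \left(7 + k\right) \left(- \frac{45}{4} + \frac{19 k}{4}\right)$ ($m{\left(k \right)} = \left(k + 7\right) \left(k + \left(\frac{15}{4} \left(-3\right) + \frac{15 k}{4}\right)\right) = \left(7 + k\right) \left(k + \left(- \frac{45}{4} + \frac{15 k}{4}\right)\right) = \left(7 + k\right) \left(- \frac{45}{4} + \frac{19 k}{4}\right)$)
$\sqrt{m{\left(\frac{1}{-22} \right)} - 433} = \sqrt{\left(- \frac{315}{4} + \frac{22}{-22} + \frac{19 \left(\frac{1}{-22}\right)^{2}}{4}\right) - 433} = \sqrt{\left(- \frac{315}{4} + 22 \left(- \frac{1}{22}\right) + \frac{19 \left(- \frac{1}{22}\right)^{2}}{4}\right) - 433} = \sqrt{\left(- \frac{315}{4} - 1 + \frac{19}{4} \cdot \frac{1}{484}\right) - 433} = \sqrt{\left(- \frac{315}{4} - 1 + \frac{19}{1936}\right) - 433} = \sqrt{- \frac{154377}{1936} - 433} = \sqrt{- \frac{992665}{1936}} = \frac{i \sqrt{992665}}{44}$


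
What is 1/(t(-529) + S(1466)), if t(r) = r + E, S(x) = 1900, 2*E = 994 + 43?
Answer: 2/3779 ≈ 0.00052924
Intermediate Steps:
E = 1037/2 (E = (994 + 43)/2 = (½)*1037 = 1037/2 ≈ 518.50)
t(r) = 1037/2 + r (t(r) = r + 1037/2 = 1037/2 + r)
1/(t(-529) + S(1466)) = 1/((1037/2 - 529) + 1900) = 1/(-21/2 + 1900) = 1/(3779/2) = 2/3779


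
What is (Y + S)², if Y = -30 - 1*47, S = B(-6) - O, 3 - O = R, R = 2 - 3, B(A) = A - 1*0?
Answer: 7569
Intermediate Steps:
B(A) = A (B(A) = A + 0 = A)
R = -1
O = 4 (O = 3 - 1*(-1) = 3 + 1 = 4)
S = -10 (S = -6 - 1*4 = -6 - 4 = -10)
Y = -77 (Y = -30 - 47 = -77)
(Y + S)² = (-77 - 10)² = (-87)² = 7569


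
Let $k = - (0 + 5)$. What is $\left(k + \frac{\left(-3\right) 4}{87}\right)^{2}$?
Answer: $\frac{22201}{841} \approx 26.398$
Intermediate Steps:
$k = -5$ ($k = \left(-1\right) 5 = -5$)
$\left(k + \frac{\left(-3\right) 4}{87}\right)^{2} = \left(-5 + \frac{\left(-3\right) 4}{87}\right)^{2} = \left(-5 - \frac{4}{29}\right)^{2} = \left(- \frac{149}{29}\right)^{2} = \frac{22201}{841}$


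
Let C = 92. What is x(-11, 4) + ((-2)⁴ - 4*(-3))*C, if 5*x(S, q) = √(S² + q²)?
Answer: 2576 + √137/5 ≈ 2578.3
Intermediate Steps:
x(S, q) = √(S² + q²)/5
x(-11, 4) + ((-2)⁴ - 4*(-3))*C = √((-11)² + 4²)/5 + ((-2)⁴ - 4*(-3))*92 = √(121 + 16)/5 + (16 + 12)*92 = √137/5 + 28*92 = √137/5 + 2576 = 2576 + √137/5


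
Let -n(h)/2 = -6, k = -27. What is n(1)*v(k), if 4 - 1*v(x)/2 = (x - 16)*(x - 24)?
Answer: -52536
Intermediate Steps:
v(x) = 8 - 2*(-24 + x)*(-16 + x) (v(x) = 8 - 2*(x - 16)*(x - 24) = 8 - 2*(-16 + x)*(-24 + x) = 8 - 2*(-24 + x)*(-16 + x))
n(h) = 12 (n(h) = -2*(-6) = 12)
n(1)*v(k) = 12*(-760 - 2*(-27)² + 80*(-27)) = 12*(-760 - 2*729 - 2160) = 12*(-760 - 1458 - 2160) = 12*(-4378) = -52536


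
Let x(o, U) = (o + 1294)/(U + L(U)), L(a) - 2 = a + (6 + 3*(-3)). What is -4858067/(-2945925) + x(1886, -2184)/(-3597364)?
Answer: 19088420387087918/11575189870671825 ≈ 1.6491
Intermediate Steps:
L(a) = -1 + a (L(a) = 2 + (a + (6 + 3*(-3))) = 2 + (a + (6 - 9)) = 2 + (a - 3) = 2 + (-3 + a) = -1 + a)
x(o, U) = (1294 + o)/(-1 + 2*U) (x(o, U) = (o + 1294)/(U + (-1 + U)) = (1294 + o)/(-1 + 2*U))
-4858067/(-2945925) + x(1886, -2184)/(-3597364) = -4858067/(-2945925) + ((1294 + 1886)/(-1 + 2*(-2184)))/(-3597364) = -4858067*(-1/2945925) + (3180/(-1 - 4368))*(-1/3597364) = 4858067/2945925 + (3180/(-4369))*(-1/3597364) = 4858067/2945925 - 1/4369*3180*(-1/3597364) = 4858067/2945925 - 3180/4369*(-1/3597364) = 4858067/2945925 + 795/3929220829 = 19088420387087918/11575189870671825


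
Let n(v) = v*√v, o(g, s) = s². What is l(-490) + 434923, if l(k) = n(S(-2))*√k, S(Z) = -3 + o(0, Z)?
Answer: 434923 + 7*I*√10 ≈ 4.3492e+5 + 22.136*I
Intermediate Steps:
S(Z) = -3 + Z²
n(v) = v^(3/2)
l(k) = √k (l(k) = (-3 + (-2)²)^(3/2)*√k = (-3 + 4)^(3/2)*√k = 1^(3/2)*√k = 1*√k = √k)
l(-490) + 434923 = √(-490) + 434923 = 7*I*√10 + 434923 = 434923 + 7*I*√10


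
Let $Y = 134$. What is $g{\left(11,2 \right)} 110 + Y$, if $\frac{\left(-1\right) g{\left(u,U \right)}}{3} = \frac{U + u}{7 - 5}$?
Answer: $-2011$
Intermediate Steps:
$g{\left(u,U \right)} = - \frac{3 U}{2} - \frac{3 u}{2}$ ($g{\left(u,U \right)} = - 3 \frac{U + u}{7 - 5} = - 3 \frac{U + u}{2} = - 3 \left(U + u\right) \frac{1}{2} = - 3 \left(\frac{U}{2} + \frac{u}{2}\right) = - \frac{3 U}{2} - \frac{3 u}{2}$)
$g{\left(11,2 \right)} 110 + Y = \left(\left(- \frac{3}{2}\right) 2 - \frac{33}{2}\right) 110 + 134 = \left(-3 - \frac{33}{2}\right) 110 + 134 = \left(- \frac{39}{2}\right) 110 + 134 = -2145 + 134 = -2011$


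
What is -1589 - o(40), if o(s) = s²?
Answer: -3189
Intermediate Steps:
-1589 - o(40) = -1589 - 1*40² = -1589 - 1*1600 = -1589 - 1600 = -3189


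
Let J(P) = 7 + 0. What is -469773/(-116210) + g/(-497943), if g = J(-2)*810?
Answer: 25917918471/6429550670 ≈ 4.0311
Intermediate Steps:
J(P) = 7
g = 5670 (g = 7*810 = 5670)
-469773/(-116210) + g/(-497943) = -469773/(-116210) + 5670/(-497943) = -469773*(-1/116210) + 5670*(-1/497943) = 469773/116210 - 630/55327 = 25917918471/6429550670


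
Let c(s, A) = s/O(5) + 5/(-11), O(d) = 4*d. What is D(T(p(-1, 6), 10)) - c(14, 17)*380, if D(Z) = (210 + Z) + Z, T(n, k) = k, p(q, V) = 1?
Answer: 1504/11 ≈ 136.73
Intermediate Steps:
c(s, A) = -5/11 + s/20 (c(s, A) = s/((4*5)) + 5/(-11) = s/20 + 5*(-1/11) = s*(1/20) - 5/11 = s/20 - 5/11 = -5/11 + s/20)
D(Z) = 210 + 2*Z
D(T(p(-1, 6), 10)) - c(14, 17)*380 = (210 + 2*10) - (-5/11 + (1/20)*14)*380 = (210 + 20) - (-5/11 + 7/10)*380 = 230 - 27*380/110 = 230 - 1*1026/11 = 230 - 1026/11 = 1504/11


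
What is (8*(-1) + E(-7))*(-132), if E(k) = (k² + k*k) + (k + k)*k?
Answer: -24816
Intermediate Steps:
E(k) = 4*k² (E(k) = (k² + k²) + (2*k)*k = 2*k² + 2*k² = 4*k²)
(8*(-1) + E(-7))*(-132) = (8*(-1) + 4*(-7)²)*(-132) = (-8 + 4*49)*(-132) = (-8 + 196)*(-132) = 188*(-132) = -24816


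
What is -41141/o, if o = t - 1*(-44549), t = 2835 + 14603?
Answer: -41141/61987 ≈ -0.66370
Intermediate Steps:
t = 17438
o = 61987 (o = 17438 - 1*(-44549) = 17438 + 44549 = 61987)
-41141/o = -41141/61987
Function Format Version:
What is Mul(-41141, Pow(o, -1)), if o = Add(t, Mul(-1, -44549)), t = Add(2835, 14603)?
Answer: Rational(-41141, 61987) ≈ -0.66370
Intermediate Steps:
t = 17438
o = 61987 (o = Add(17438, Mul(-1, -44549)) = Add(17438, 44549) = 61987)
Mul(-41141, Pow(o, -1)) = Mul(-41141, Pow(61987, -1)) = Mul(-41141, Rational(1, 61987)) = Rational(-41141, 61987)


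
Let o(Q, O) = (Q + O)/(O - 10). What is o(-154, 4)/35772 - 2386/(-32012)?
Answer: 21538073/286283316 ≈ 0.075233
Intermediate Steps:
o(Q, O) = (O + Q)/(-10 + O)
o(-154, 4)/35772 - 2386/(-32012) = ((4 - 154)/(-10 + 4))/35772 - 2386/(-32012) = (-150/(-6))*(1/35772) - 2386*(-1/32012) = -1/6*(-150)*(1/35772) + 1193/16006 = 25*(1/35772) + 1193/16006 = 25/35772 + 1193/16006 = 21538073/286283316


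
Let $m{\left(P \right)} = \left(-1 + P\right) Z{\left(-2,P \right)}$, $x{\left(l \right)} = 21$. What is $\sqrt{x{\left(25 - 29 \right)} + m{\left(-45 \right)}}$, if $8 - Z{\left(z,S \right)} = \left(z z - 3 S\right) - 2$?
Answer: $\sqrt{5955} \approx 77.169$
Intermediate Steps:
$Z{\left(z,S \right)} = 10 - z^{2} + 3 S$ ($Z{\left(z,S \right)} = 8 - \left(\left(z z - 3 S\right) - 2\right) = 8 - \left(\left(z^{2} - 3 S\right) - 2\right) = 8 - \left(-2 + z^{2} - 3 S\right) = 8 + \left(2 - z^{2} + 3 S\right) = 10 - z^{2} + 3 S$)
$m{\left(P \right)} = \left(-1 + P\right) \left(6 + 3 P\right)$ ($m{\left(P \right)} = \left(-1 + P\right) \left(10 - \left(-2\right)^{2} + 3 P\right) = \left(-1 + P\right) \left(10 - 4 + 3 P\right) = \left(-1 + P\right) \left(6 + 3 P\right)$)
$\sqrt{x{\left(25 - 29 \right)} + m{\left(-45 \right)}} = \sqrt{21 + 3 \left(-1 - 45\right) \left(2 - 45\right)} = \sqrt{21 + 3 \left(-46\right) \left(-43\right)} = \sqrt{21 + 5934} = \sqrt{5955}$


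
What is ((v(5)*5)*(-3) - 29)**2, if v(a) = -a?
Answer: 2116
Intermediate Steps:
((v(5)*5)*(-3) - 29)**2 = ((-1*5*5)*(-3) - 29)**2 = (-5*5*(-3) - 29)**2 = (-25*(-3) - 29)**2 = (75 - 29)**2 = 46**2 = 2116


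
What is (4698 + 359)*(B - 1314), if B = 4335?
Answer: 15277197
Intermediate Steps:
(4698 + 359)*(B - 1314) = (4698 + 359)*(4335 - 1314) = 5057*3021 = 15277197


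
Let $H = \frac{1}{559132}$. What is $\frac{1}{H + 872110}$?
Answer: $\frac{559132}{487624608521} \approx 1.1466 \cdot 10^{-6}$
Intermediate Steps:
$H = \frac{1}{559132} \approx 1.7885 \cdot 10^{-6}$
$\frac{1}{H + 872110} = \frac{1}{\frac{1}{559132} + 872110} = \frac{1}{\frac{487624608521}{559132}} = \frac{559132}{487624608521}$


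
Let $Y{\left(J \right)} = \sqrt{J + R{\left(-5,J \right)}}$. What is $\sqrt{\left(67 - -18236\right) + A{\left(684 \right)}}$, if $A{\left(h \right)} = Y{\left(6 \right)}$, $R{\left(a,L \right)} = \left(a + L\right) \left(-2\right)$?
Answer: $\sqrt{18305} \approx 135.3$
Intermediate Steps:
$R{\left(a,L \right)} = - 2 L - 2 a$ ($R{\left(a,L \right)} = \left(L + a\right) \left(-2\right) = - 2 L - 2 a$)
$Y{\left(J \right)} = \sqrt{10 - J}$ ($Y{\left(J \right)} = \sqrt{J - \left(-10 + 2 J\right)} = \sqrt{10 - J}$)
$A{\left(h \right)} = 2$ ($A{\left(h \right)} = \sqrt{10 - 6} = \sqrt{4} = 2$)
$\sqrt{\left(67 - -18236\right) + A{\left(684 \right)}} = \sqrt{\left(67 - -18236\right) + 2} = \sqrt{\left(67 + 18236\right) + 2} = \sqrt{18303 + 2} = \sqrt{18305}$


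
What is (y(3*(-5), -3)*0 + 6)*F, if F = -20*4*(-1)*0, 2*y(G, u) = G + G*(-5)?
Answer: 0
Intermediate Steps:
y(G, u) = -2*G (y(G, u) = (G + G*(-5))/2 = (G - 5*G)/2 = (-4*G)/2 = -2*G)
F = 0 (F = -(-80)*0 = -20*0 = 0)
(y(3*(-5), -3)*0 + 6)*F = (-6*(-5)*0 + 6)*0 = (-2*(-15)*0 + 6)*0 = (30*0 + 6)*0 = (0 + 6)*0 = 6*0 = 0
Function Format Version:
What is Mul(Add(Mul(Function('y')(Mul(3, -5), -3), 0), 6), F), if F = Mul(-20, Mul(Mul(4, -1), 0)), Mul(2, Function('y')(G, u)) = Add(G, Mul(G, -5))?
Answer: 0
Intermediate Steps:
Function('y')(G, u) = Mul(-2, G) (Function('y')(G, u) = Mul(Rational(1, 2), Add(G, Mul(G, -5))) = Mul(Rational(1, 2), Add(G, Mul(-5, G))) = Mul(Rational(1, 2), Mul(-4, G)) = Mul(-2, G))
F = 0 (F = Mul(-20, Mul(-4, 0)) = Mul(-20, 0) = 0)
Mul(Add(Mul(Function('y')(Mul(3, -5), -3), 0), 6), F) = Mul(Add(Mul(Mul(-2, Mul(3, -5)), 0), 6), 0) = Mul(Add(Mul(Mul(-2, -15), 0), 6), 0) = Mul(Add(Mul(30, 0), 6), 0) = Mul(Add(0, 6), 0) = Mul(6, 0) = 0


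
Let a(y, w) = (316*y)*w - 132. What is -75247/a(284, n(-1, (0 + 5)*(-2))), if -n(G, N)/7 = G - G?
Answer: 75247/132 ≈ 570.05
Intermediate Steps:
n(G, N) = 0 (n(G, N) = -7*(G - G) = -7*0 = 0)
a(y, w) = -132 + 316*w*y (a(y, w) = 316*w*y - 132 = -132 + 316*w*y)
-75247/a(284, n(-1, (0 + 5)*(-2))) = -75247/(-132 + 316*0*284) = -75247/(-132 + 0) = -75247/(-132) = -75247*(-1/132) = 75247/132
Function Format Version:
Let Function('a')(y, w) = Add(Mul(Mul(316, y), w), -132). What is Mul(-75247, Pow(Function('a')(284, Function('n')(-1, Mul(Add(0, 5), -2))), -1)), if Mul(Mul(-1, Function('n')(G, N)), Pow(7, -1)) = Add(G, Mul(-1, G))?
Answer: Rational(75247, 132) ≈ 570.05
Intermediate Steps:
Function('n')(G, N) = 0 (Function('n')(G, N) = Mul(-7, Add(G, Mul(-1, G))) = Mul(-7, 0) = 0)
Function('a')(y, w) = Add(-132, Mul(316, w, y)) (Function('a')(y, w) = Add(Mul(316, w, y), -132) = Add(-132, Mul(316, w, y)))
Mul(-75247, Pow(Function('a')(284, Function('n')(-1, Mul(Add(0, 5), -2))), -1)) = Mul(-75247, Pow(Add(-132, Mul(316, 0, 284)), -1)) = Mul(-75247, Pow(Add(-132, 0), -1)) = Mul(-75247, Pow(-132, -1)) = Mul(-75247, Rational(-1, 132)) = Rational(75247, 132)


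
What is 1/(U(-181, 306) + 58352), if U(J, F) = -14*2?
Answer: 1/58324 ≈ 1.7146e-5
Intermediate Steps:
U(J, F) = -28
1/(U(-181, 306) + 58352) = 1/(-28 + 58352) = 1/58324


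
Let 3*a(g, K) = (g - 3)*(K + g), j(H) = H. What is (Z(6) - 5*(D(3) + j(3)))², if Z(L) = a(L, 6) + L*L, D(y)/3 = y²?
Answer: 10404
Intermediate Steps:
D(y) = 3*y²
a(g, K) = (-3 + g)*(K + g)/3 (a(g, K) = ((g - 3)*(K + g))/3 = ((-3 + g)*(K + g))/3 = (-3 + g)*(K + g)/3)
Z(L) = -6 + L + 4*L²/3 (Z(L) = (-1*6 - L + L²/3 + (⅓)*6*L) + L*L = (-6 - L + L²/3 + 2*L) + L² = (-6 + L + L²/3) + L² = -6 + L + 4*L²/3)
(Z(6) - 5*(D(3) + j(3)))² = ((-6 + 6 + (4/3)*6²) - 5*(3*3² + 3))² = ((-6 + 6 + (4/3)*36) - 5*(3*9 + 3))² = ((-6 + 6 + 48) - 5*(27 + 3))² = (48 - 5*30)² = (48 - 150)² = (-102)² = 10404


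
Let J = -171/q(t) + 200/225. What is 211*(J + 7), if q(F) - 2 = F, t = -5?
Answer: 123224/9 ≈ 13692.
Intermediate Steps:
q(F) = 2 + F
J = 521/9 (J = -171/(2 - 5) + 200/225 = -171/(-3) + 200*(1/225) = -171*(-1/3) + 8/9 = 57 + 8/9 = 521/9 ≈ 57.889)
211*(J + 7) = 211*(521/9 + 7) = 211*(584/9) = 123224/9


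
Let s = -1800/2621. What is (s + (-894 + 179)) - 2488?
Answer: -8396863/2621 ≈ -3203.7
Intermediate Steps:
s = -1800/2621 ≈ -0.68676
(s + (-894 + 179)) - 2488 = (-1800/2621 + (-894 + 179)) - 2488 = (-1800/2621 - 715) - 2488 = -1875815/2621 - 2488 = -8396863/2621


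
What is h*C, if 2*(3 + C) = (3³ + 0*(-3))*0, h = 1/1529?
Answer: -3/1529 ≈ -0.0019621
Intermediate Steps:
h = 1/1529 ≈ 0.00065402
C = -3 (C = -3 + ((3³ + 0*(-3))*0)/2 = -3 + ((27 + 0)*0)/2 = -3 + (27*0)/2 = -3 + (½)*0 = -3 + 0 = -3)
h*C = (1/1529)*(-3) = -3/1529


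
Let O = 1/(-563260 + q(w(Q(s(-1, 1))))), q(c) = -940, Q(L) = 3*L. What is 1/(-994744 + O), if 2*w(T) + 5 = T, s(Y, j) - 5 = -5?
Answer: -564200/561234564801 ≈ -1.0053e-6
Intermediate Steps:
s(Y, j) = 0 (s(Y, j) = 5 - 5 = 0)
w(T) = -5/2 + T/2
O = -1/564200 (O = 1/(-563260 - 940) = 1/(-564200) = -1/564200 ≈ -1.7724e-6)
1/(-994744 + O) = 1/(-994744 - 1/564200) = 1/(-561234564801/564200) = -564200/561234564801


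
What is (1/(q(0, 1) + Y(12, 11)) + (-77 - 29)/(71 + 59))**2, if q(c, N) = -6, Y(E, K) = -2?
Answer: 239121/270400 ≈ 0.88432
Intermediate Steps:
(1/(q(0, 1) + Y(12, 11)) + (-77 - 29)/(71 + 59))**2 = (1/(-6 - 2) + (-77 - 29)/(71 + 59))**2 = (1/(-8) - 106/130)**2 = (-1/8 - 106*1/130)**2 = (-1/8 - 53/65)**2 = (-489/520)**2 = 239121/270400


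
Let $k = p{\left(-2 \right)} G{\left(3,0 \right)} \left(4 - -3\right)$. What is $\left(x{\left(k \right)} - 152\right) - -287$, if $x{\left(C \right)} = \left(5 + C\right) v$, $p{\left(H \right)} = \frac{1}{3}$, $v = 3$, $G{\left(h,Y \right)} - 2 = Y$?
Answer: $164$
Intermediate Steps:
$G{\left(h,Y \right)} = 2 + Y$
$p{\left(H \right)} = \frac{1}{3}$
$k = \frac{14}{3}$ ($k = \frac{\left(2 + 0\right) \left(4 - -3\right)}{3} = \frac{2 \left(4 + 3\right)}{3} = \frac{2 \cdot 7}{3} = \frac{1}{3} \cdot 14 = \frac{14}{3} \approx 4.6667$)
$x{\left(C \right)} = 15 + 3 C$ ($x{\left(C \right)} = \left(5 + C\right) 3 = 15 + 3 C$)
$\left(x{\left(k \right)} - 152\right) - -287 = \left(\left(15 + 3 \cdot \frac{14}{3}\right) - 152\right) - -287 = \left(\left(15 + 14\right) - 152\right) + 287 = \left(29 - 152\right) + 287 = -123 + 287 = 164$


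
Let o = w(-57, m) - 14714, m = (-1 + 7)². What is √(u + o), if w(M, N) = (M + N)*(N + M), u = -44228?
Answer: I*√58501 ≈ 241.87*I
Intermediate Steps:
m = 36 (m = 6² = 36)
w(M, N) = (M + N)² (w(M, N) = (M + N)*(M + N) = (M + N)²)
o = -14273 (o = (-57 + 36)² - 14714 = (-21)² - 14714 = 441 - 14714 = -14273)
√(u + o) = √(-44228 - 14273) = √(-58501) = I*√58501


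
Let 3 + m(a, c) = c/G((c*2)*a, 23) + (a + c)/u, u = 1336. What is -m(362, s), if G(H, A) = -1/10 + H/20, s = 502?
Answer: 70578799/30347741 ≈ 2.3257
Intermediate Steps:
G(H, A) = -⅒ + H/20 (G(H, A) = -1*⅒ + H*(1/20) = -⅒ + H/20)
m(a, c) = -3 + a/1336 + c/1336 + c/(-⅒ + a*c/10) (m(a, c) = -3 + (c/(-⅒ + ((c*2)*a)/20) + (a + c)/1336) = -3 + (c/(-⅒ + ((2*c)*a)/20) + (a + c)*(1/1336)) = -3 + (c/(-⅒ + (2*a*c)/20) + (a/1336 + c/1336)) = -3 + (c/(-⅒ + a*c/10) + (a/1336 + c/1336)) = -3 + (a/1336 + c/1336 + c/(-⅒ + a*c/10)) = -3 + a/1336 + c/1336 + c/(-⅒ + a*c/10))
-m(362, s) = -(13360*502 + (-1 + 362*502)*(-4008 + 362 + 502))/(1336*(-1 + 362*502)) = -(6706720 + (-1 + 181724)*(-3144))/(1336*(-1 + 181724)) = -(6706720 + 181723*(-3144))/(1336*181723) = -(6706720 - 571337112)/(1336*181723) = -(-564630392)/(1336*181723) = -1*(-70578799/30347741) = 70578799/30347741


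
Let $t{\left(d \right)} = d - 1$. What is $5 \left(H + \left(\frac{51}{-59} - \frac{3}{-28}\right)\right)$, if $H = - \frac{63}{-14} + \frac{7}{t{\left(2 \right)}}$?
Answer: $\frac{88735}{1652} \approx 53.714$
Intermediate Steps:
$t{\left(d \right)} = -1 + d$
$H = \frac{23}{2}$ ($H = - \frac{63}{-14} + \frac{7}{-1 + 2} = \left(-63\right) \left(- \frac{1}{14}\right) + \frac{7}{1} = \frac{9}{2} + 7 \cdot 1 = \frac{9}{2} + 7 = \frac{23}{2} \approx 11.5$)
$5 \left(H + \left(\frac{51}{-59} - \frac{3}{-28}\right)\right) = 5 \left(\frac{23}{2} + \left(\frac{51}{-59} - \frac{3}{-28}\right)\right) = 5 \left(\frac{23}{2} + \left(51 \left(- \frac{1}{59}\right) - - \frac{3}{28}\right)\right) = 5 \left(\frac{23}{2} + \left(- \frac{51}{59} + \frac{3}{28}\right)\right) = 5 \left(\frac{23}{2} - \frac{1251}{1652}\right) = 5 \cdot \frac{17747}{1652} = \frac{88735}{1652}$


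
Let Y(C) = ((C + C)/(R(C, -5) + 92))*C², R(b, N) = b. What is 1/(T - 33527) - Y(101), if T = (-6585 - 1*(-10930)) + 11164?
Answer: -37127927029/3477474 ≈ -10677.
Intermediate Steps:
T = 15509 (T = (-6585 + 10930) + 11164 = 4345 + 11164 = 15509)
Y(C) = 2*C³/(92 + C) (Y(C) = ((C + C)/(C + 92))*C² = ((2*C)/(92 + C))*C² = (2*C/(92 + C))*C² = 2*C³/(92 + C))
1/(T - 33527) - Y(101) = 1/(15509 - 33527) - 2*101³/(92 + 101) = 1/(-18018) - 2*1030301/193 = -1/18018 - 2*1030301/193 = -1/18018 - 1*2060602/193 = -1/18018 - 2060602/193 = -37127927029/3477474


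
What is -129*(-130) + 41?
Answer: 16811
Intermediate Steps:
-129*(-130) + 41 = 16770 + 41 = 16811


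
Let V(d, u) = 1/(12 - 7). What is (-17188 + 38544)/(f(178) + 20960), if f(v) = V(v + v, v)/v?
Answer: 19006840/18654401 ≈ 1.0189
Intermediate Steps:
V(d, u) = ⅕ (V(d, u) = 1/5 = ⅕)
f(v) = 1/(5*v)
(-17188 + 38544)/(f(178) + 20960) = (-17188 + 38544)/((⅕)/178 + 20960) = 21356/((⅕)*(1/178) + 20960) = 21356/(1/890 + 20960) = 21356/(18654401/890) = 21356*(890/18654401) = 19006840/18654401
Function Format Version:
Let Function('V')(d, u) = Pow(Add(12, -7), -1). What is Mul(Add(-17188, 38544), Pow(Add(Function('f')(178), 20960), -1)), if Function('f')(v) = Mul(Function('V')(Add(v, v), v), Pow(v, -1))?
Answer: Rational(19006840, 18654401) ≈ 1.0189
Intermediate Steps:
Function('V')(d, u) = Rational(1, 5) (Function('V')(d, u) = Pow(5, -1) = Rational(1, 5))
Function('f')(v) = Mul(Rational(1, 5), Pow(v, -1))
Mul(Add(-17188, 38544), Pow(Add(Function('f')(178), 20960), -1)) = Mul(Add(-17188, 38544), Pow(Add(Mul(Rational(1, 5), Pow(178, -1)), 20960), -1)) = Mul(21356, Pow(Add(Mul(Rational(1, 5), Rational(1, 178)), 20960), -1)) = Mul(21356, Pow(Add(Rational(1, 890), 20960), -1)) = Mul(21356, Pow(Rational(18654401, 890), -1)) = Mul(21356, Rational(890, 18654401)) = Rational(19006840, 18654401)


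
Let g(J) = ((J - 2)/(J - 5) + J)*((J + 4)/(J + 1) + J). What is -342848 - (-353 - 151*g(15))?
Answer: -48424433/160 ≈ -3.0265e+5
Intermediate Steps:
g(J) = (J + (4 + J)/(1 + J))*(J + (-2 + J)/(-5 + J)) (g(J) = ((-2 + J)/(-5 + J) + J)*((4 + J)/(1 + J) + J) = (J + (-2 + J)/(-5 + J))*(J + (4 + J)/(1 + J)) = (J + (4 + J)/(1 + J))*(J + (-2 + J)/(-5 + J)))
-342848 - (-353 - 151*g(15)) = -342848 - (-353 - 151*(8 - 1*15**4 + 2*15**3 + 6*15**2 + 20*15)/(5 - 1*15**2 + 4*15)) = -342848 - (-353 - 151*(8 - 1*50625 + 2*3375 + 6*225 + 300)/(5 - 1*225 + 60)) = -342848 - (-353 - 151*(8 - 50625 + 6750 + 1350 + 300)/(5 - 225 + 60)) = -342848 - (-353 - 151*(-42217)/(-160)) = -342848 - (-353 - (-151)*(-42217)/160) = -342848 - (-353 - 151*42217/160) = -342848 - (-353 - 6374767/160) = -342848 - 1*(-6431247/160) = -342848 + 6431247/160 = -48424433/160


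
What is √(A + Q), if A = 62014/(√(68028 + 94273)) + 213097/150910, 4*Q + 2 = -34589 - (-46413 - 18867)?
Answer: √(4603425299106742737135495 + 229217081627444613400*√162301)/24492843910 ≈ 88.474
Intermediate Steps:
Q = 30689/4 (Q = -½ + (-34589 - (-46413 - 18867))/4 = -½ + (-34589 - 1*(-65280))/4 = -½ + (-34589 + 65280)/4 = -½ + (¼)*30691 = -½ + 30691/4 = 30689/4 ≈ 7672.3)
A = 213097/150910 + 62014*√162301/162301 (A = 62014/(√162301) + 213097*(1/150910) = 62014*(√162301/162301) + 213097/150910 = 62014*√162301/162301 + 213097/150910 = 213097/150910 + 62014*√162301/162301 ≈ 155.34)
√(A + Q) = √((213097/150910 + 62014*√162301/162301) + 30689/4) = √(2316064689/301820 + 62014*√162301/162301)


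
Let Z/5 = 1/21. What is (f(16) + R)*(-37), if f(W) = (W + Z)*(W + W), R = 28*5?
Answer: -512524/21 ≈ -24406.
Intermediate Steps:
Z = 5/21 ≈ 0.23810
R = 140
f(W) = 2*W*(5/21 + W) (f(W) = (W + 5/21)*(W + W) = (5/21 + W)*(2*W) = 2*W*(5/21 + W))
(f(16) + R)*(-37) = ((2/21)*16*(5 + 21*16) + 140)*(-37) = ((2/21)*16*(5 + 336) + 140)*(-37) = ((2/21)*16*341 + 140)*(-37) = (10912/21 + 140)*(-37) = (13852/21)*(-37) = -512524/21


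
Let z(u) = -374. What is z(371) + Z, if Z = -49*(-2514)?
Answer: 122812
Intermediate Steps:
Z = 123186
z(371) + Z = -374 + 123186 = 122812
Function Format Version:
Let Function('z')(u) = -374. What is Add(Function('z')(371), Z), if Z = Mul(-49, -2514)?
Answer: 122812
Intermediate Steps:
Z = 123186
Add(Function('z')(371), Z) = Add(-374, 123186) = 122812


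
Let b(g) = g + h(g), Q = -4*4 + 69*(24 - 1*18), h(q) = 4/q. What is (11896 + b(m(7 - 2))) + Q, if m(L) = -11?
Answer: 135109/11 ≈ 12283.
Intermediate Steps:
Q = 398 (Q = -16 + 69*(24 - 18) = -16 + 69*6 = -16 + 414 = 398)
b(g) = g + 4/g
(11896 + b(m(7 - 2))) + Q = (11896 + (-11 + 4/(-11))) + 398 = (11896 + (-11 + 4*(-1/11))) + 398 = (11896 + (-11 - 4/11)) + 398 = (11896 - 125/11) + 398 = 130731/11 + 398 = 135109/11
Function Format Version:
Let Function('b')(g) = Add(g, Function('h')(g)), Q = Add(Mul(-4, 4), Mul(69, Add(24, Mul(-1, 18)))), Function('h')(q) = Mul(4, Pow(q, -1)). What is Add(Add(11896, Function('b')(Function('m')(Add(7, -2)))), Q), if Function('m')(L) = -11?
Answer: Rational(135109, 11) ≈ 12283.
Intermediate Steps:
Q = 398 (Q = Add(-16, Mul(69, Add(24, -18))) = Add(-16, Mul(69, 6)) = Add(-16, 414) = 398)
Function('b')(g) = Add(g, Mul(4, Pow(g, -1)))
Add(Add(11896, Function('b')(Function('m')(Add(7, -2)))), Q) = Add(Add(11896, Add(-11, Mul(4, Pow(-11, -1)))), 398) = Add(Add(11896, Add(-11, Mul(4, Rational(-1, 11)))), 398) = Add(Add(11896, Add(-11, Rational(-4, 11))), 398) = Add(Add(11896, Rational(-125, 11)), 398) = Add(Rational(130731, 11), 398) = Rational(135109, 11)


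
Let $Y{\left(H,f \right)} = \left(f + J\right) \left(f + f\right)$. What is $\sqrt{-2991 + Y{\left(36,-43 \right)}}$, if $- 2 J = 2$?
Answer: $\sqrt{793} \approx 28.16$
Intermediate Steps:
$J = -1$ ($J = \left(- \frac{1}{2}\right) 2 = -1$)
$Y{\left(H,f \right)} = 2 f \left(-1 + f\right)$ ($Y{\left(H,f \right)} = \left(f - 1\right) \left(f + f\right) = \left(-1 + f\right) 2 f = 2 f \left(-1 + f\right)$)
$\sqrt{-2991 + Y{\left(36,-43 \right)}} = \sqrt{-2991 + 2 \left(-43\right) \left(-1 - 43\right)} = \sqrt{-2991 + 2 \left(-43\right) \left(-44\right)} = \sqrt{-2991 + 3784} = \sqrt{793}$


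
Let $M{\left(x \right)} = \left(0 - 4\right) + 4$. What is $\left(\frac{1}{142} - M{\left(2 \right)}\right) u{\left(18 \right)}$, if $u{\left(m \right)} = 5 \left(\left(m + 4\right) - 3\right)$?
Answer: $\frac{95}{142} \approx 0.66901$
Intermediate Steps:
$u{\left(m \right)} = 5 + 5 m$ ($u{\left(m \right)} = 5 \left(\left(4 + m\right) - 3\right) = 5 \left(1 + m\right) = 5 + 5 m$)
$M{\left(x \right)} = 0$ ($M{\left(x \right)} = -4 + 4 = 0$)
$\left(\frac{1}{142} - M{\left(2 \right)}\right) u{\left(18 \right)} = \left(\frac{1}{142} - 0\right) \left(5 + 5 \cdot 18\right) = \left(\frac{1}{142} + 0\right) \left(5 + 90\right) = \frac{1}{142} \cdot 95 = \frac{95}{142}$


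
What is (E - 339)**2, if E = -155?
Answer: 244036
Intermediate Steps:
(E - 339)**2 = (-155 - 339)**2 = (-494)**2 = 244036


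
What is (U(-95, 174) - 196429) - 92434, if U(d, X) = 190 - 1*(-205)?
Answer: -288468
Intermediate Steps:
U(d, X) = 395 (U(d, X) = 190 + 205 = 395)
(U(-95, 174) - 196429) - 92434 = (395 - 196429) - 92434 = -196034 - 92434 = -288468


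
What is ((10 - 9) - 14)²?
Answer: 169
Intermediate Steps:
((10 - 9) - 14)² = (1 - 14)² = (-13)² = 169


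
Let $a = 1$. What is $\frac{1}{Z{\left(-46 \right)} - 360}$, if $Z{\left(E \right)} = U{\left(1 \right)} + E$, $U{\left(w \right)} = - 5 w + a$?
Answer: $- \frac{1}{410} \approx -0.002439$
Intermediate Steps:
$U{\left(w \right)} = 1 - 5 w$ ($U{\left(w \right)} = - 5 w + 1 = 1 - 5 w$)
$Z{\left(E \right)} = -4 + E$ ($Z{\left(E \right)} = \left(1 - 5\right) + E = -4 + E$)
$\frac{1}{Z{\left(-46 \right)} - 360} = \frac{1}{\left(-4 - 46\right) - 360} = \frac{1}{-50 - 360} = \frac{1}{-410} = - \frac{1}{410}$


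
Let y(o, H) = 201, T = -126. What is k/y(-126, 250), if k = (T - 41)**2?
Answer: 27889/201 ≈ 138.75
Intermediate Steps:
k = 27889 (k = (-126 - 41)**2 = (-167)**2 = 27889)
k/y(-126, 250) = 27889/201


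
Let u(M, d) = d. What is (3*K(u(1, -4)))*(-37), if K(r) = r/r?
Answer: -111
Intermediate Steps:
K(r) = 1
(3*K(u(1, -4)))*(-37) = (3*1)*(-37) = 3*(-37) = -111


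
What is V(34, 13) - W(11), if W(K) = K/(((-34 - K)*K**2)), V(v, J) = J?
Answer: 6436/495 ≈ 13.002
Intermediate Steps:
W(K) = 1/(K*(-34 - K)) (W(K) = K/((K**2*(-34 - K))) = K*(1/(K**2*(-34 - K))) = 1/(K*(-34 - K)))
V(34, 13) - W(11) = 13 - (-1)/(11*(34 + 11)) = 13 - (-1)/(11*45) = 13 - 1*(-1/495) = 13 + 1/495 = 6436/495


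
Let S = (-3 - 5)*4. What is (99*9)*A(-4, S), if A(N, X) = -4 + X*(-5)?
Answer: 138996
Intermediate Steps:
S = -32 (S = -8*4 = -32)
A(N, X) = -4 - 5*X
(99*9)*A(-4, S) = (99*9)*(-4 - 5*(-32)) = 891*(-4 + 160) = 891*156 = 138996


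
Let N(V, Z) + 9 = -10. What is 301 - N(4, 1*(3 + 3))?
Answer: 320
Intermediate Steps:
N(V, Z) = -19 (N(V, Z) = -9 - 10 = -19)
301 - N(4, 1*(3 + 3)) = 301 - 1*(-19) = 301 + 19 = 320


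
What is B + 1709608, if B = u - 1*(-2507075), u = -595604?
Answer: 3621079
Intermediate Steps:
B = 1911471 (B = -595604 - 1*(-2507075) = -595604 + 2507075 = 1911471)
B + 1709608 = 1911471 + 1709608 = 3621079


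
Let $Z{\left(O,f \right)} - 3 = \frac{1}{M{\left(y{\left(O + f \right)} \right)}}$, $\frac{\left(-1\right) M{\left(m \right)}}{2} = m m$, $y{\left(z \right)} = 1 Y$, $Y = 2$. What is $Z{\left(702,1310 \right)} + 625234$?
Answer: $\frac{5001895}{8} \approx 6.2524 \cdot 10^{5}$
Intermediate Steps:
$y{\left(z \right)} = 2$ ($y{\left(z \right)} = 1 \cdot 2 = 2$)
$M{\left(m \right)} = - 2 m^{2}$ ($M{\left(m \right)} = - 2 m m = - 2 m^{2}$)
$Z{\left(O,f \right)} = \frac{23}{8}$ ($Z{\left(O,f \right)} = 3 + \frac{1}{\left(-2\right) 2^{2}} = 3 + \frac{1}{\left(-2\right) 4} = 3 + \frac{1}{-8} = 3 - \frac{1}{8} = \frac{23}{8}$)
$Z{\left(702,1310 \right)} + 625234 = \frac{23}{8} + 625234 = \frac{5001895}{8}$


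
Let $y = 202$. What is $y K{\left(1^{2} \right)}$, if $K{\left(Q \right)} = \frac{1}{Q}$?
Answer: $202$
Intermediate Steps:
$y K{\left(1^{2} \right)} = \frac{202}{1^{2}} = \frac{202}{1} = 202 \cdot 1 = 202$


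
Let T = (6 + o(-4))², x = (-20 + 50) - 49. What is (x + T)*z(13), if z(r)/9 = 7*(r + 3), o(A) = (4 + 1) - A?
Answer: 207648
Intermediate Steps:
o(A) = 5 - A
z(r) = 189 + 63*r (z(r) = 9*(7*(r + 3)) = 9*(7*(3 + r)) = 9*(21 + 7*r) = 189 + 63*r)
x = -19 (x = 30 - 49 = -19)
T = 225 (T = (6 + (5 - 1*(-4)))² = (6 + (5 + 4))² = (6 + 9)² = 15² = 225)
(x + T)*z(13) = (-19 + 225)*(189 + 63*13) = 206*(189 + 819) = 206*1008 = 207648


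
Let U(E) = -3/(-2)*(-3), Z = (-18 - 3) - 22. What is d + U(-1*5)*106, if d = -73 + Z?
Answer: -593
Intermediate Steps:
Z = -43 (Z = -21 - 22 = -43)
U(E) = -9/2 (U(E) = -3*(-½)*(-3) = (3/2)*(-3) = -9/2)
d = -116 (d = -73 - 43 = -116)
d + U(-1*5)*106 = -116 - 9/2*106 = -116 - 477 = -593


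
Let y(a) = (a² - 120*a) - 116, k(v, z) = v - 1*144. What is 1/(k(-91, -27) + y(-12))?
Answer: 1/1233 ≈ 0.00081103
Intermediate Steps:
k(v, z) = -144 + v (k(v, z) = v - 144 = -144 + v)
y(a) = -116 + a² - 120*a
1/(k(-91, -27) + y(-12)) = 1/((-144 - 91) + (-116 + (-12)² - 120*(-12))) = 1/(-235 + (-116 + 144 + 1440)) = 1/(-235 + 1468) = 1/1233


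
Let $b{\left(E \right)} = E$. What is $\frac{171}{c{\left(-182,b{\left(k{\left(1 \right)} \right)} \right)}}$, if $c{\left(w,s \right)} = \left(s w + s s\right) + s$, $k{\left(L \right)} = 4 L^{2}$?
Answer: $- \frac{57}{236} \approx -0.24153$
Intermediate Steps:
$c{\left(w,s \right)} = s + s^{2} + s w$ ($c{\left(w,s \right)} = \left(s w + s^{2}\right) + s = \left(s^{2} + s w\right) + s = s + s^{2} + s w$)
$\frac{171}{c{\left(-182,b{\left(k{\left(1 \right)} \right)} \right)}} = \frac{171}{4 \cdot 1^{2} \left(1 + 4 \cdot 1^{2} - 182\right)} = \frac{171}{4 \cdot 1 \left(1 + 4 \cdot 1 - 182\right)} = \frac{171}{4 \left(1 + 4 - 182\right)} = \frac{171}{4 \left(-177\right)} = \frac{171}{-708} = 171 \left(- \frac{1}{708}\right) = - \frac{57}{236}$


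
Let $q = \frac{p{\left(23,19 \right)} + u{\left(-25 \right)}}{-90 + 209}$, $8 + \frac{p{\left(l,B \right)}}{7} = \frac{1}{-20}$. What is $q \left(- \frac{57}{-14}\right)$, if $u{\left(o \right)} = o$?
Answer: $- \frac{92739}{33320} \approx -2.7833$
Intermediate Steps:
$p{\left(l,B \right)} = - \frac{1127}{20}$ ($p{\left(l,B \right)} = -56 + \frac{7}{-20} = -56 + 7 \left(- \frac{1}{20}\right) = -56 - \frac{7}{20} = - \frac{1127}{20}$)
$q = - \frac{1627}{2380}$ ($q = \frac{- \frac{1127}{20} - 25}{-90 + 209} = - \frac{1627}{20 \cdot 119} = \left(- \frac{1627}{20}\right) \frac{1}{119} = - \frac{1627}{2380} \approx -0.68361$)
$q \left(- \frac{57}{-14}\right) = - \frac{1627 \left(- \frac{57}{-14}\right)}{2380} = - \frac{1627 \left(\left(-57\right) \left(- \frac{1}{14}\right)\right)}{2380} = \left(- \frac{1627}{2380}\right) \frac{57}{14} = - \frac{92739}{33320}$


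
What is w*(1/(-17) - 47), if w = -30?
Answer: 24000/17 ≈ 1411.8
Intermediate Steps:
w*(1/(-17) - 47) = -30*(1/(-17) - 47) = -30*(-1/17 - 47) = -30*(-800/17) = 24000/17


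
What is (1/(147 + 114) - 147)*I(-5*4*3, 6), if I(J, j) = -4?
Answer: 153464/261 ≈ 587.98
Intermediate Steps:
(1/(147 + 114) - 147)*I(-5*4*3, 6) = (1/(147 + 114) - 147)*(-4) = (1/261 - 147)*(-4) = -38366/261*(-4) = 153464/261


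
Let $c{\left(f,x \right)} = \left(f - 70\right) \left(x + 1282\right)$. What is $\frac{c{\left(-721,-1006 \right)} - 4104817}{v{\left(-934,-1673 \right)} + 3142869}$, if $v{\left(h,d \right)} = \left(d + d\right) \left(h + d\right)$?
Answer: $- \frac{4323133}{11865891} \approx -0.36433$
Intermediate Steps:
$c{\left(f,x \right)} = \left(-70 + f\right) \left(1282 + x\right)$
$v{\left(h,d \right)} = 2 d \left(d + h\right)$
$\frac{c{\left(-721,-1006 \right)} - 4104817}{v{\left(-934,-1673 \right)} + 3142869} = \frac{\left(-89740 - -70420 + 1282 \left(-721\right) - -725326\right) - 4104817}{2 \left(-1673\right) \left(-1673 - 934\right) + 3142869} = \frac{\left(-89740 + 70420 - 924322 + 725326\right) - 4104817}{2 \left(-1673\right) \left(-2607\right) + 3142869} = \frac{-218316 - 4104817}{8723022 + 3142869} = - \frac{4323133}{11865891}$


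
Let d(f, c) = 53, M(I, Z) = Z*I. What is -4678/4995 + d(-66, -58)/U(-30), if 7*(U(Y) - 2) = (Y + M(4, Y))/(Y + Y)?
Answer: 1183972/54945 ≈ 21.548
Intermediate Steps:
M(I, Z) = I*Z
U(Y) = 33/14 (U(Y) = 2 + ((Y + 4*Y)/(Y + Y))/7 = 2 + ((5*Y)/((2*Y)))/7 = 2 + ((5*Y)*(1/(2*Y)))/7 = 2 + (1/7)*(5/2) = 2 + 5/14 = 33/14)
-4678/4995 + d(-66, -58)/U(-30) = -4678/4995 + 53/(33/14) = -4678*1/4995 + 53*(14/33) = -4678/4995 + 742/33 = 1183972/54945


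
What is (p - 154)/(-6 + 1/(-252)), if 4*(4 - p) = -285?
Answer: 19845/1513 ≈ 13.116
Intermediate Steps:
p = 301/4 (p = 4 - ¼*(-285) = 4 + 285/4 = 301/4 ≈ 75.250)
(p - 154)/(-6 + 1/(-252)) = (301/4 - 154)/(-6 + 1/(-252)) = -315/(4*(-6 - 1/252)) = -315/(4*(-1513/252)) = -315/4*(-252/1513) = 19845/1513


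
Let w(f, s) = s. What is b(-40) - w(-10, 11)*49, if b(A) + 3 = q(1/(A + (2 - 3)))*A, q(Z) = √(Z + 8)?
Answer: -542 - 40*√13407/41 ≈ -654.96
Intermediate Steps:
q(Z) = √(8 + Z)
b(A) = -3 + A*√(8 + 1/(-1 + A)) (b(A) = -3 + √(8 + 1/(A + (2 - 3)))*A = -3 + √(8 + 1/(A - 1))*A = -3 + √(8 + 1/(-1 + A))*A = -3 + A*√(8 + 1/(-1 + A)))
b(-40) - w(-10, 11)*49 = (-3 - 40*√327*√(-1/(-1 - 40))) - 11*49 = (-3 - 40*√327*√(-1/(-41))) - 1*539 = (-3 - 40*√13407/41) - 539 = -542 - 40*√13407/41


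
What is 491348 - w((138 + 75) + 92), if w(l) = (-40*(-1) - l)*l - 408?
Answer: 572581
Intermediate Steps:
w(l) = -408 + l*(40 - l) (w(l) = (40 - l)*l - 408 = l*(40 - l) - 408 = -408 + l*(40 - l))
491348 - w((138 + 75) + 92) = 491348 - (-408 - ((138 + 75) + 92)² + 40*((138 + 75) + 92)) = 491348 - (-408 - (213 + 92)² + 40*(213 + 92)) = 491348 - (-408 - 1*305² + 40*305) = 491348 - (-408 - 1*93025 + 12200) = 491348 - (-408 - 93025 + 12200) = 491348 - 1*(-81233) = 491348 + 81233 = 572581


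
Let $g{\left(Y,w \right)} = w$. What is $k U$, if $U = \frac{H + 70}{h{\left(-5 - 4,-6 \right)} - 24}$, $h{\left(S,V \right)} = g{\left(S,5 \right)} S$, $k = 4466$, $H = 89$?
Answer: $- \frac{236698}{23} \approx -10291.0$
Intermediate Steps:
$h{\left(S,V \right)} = 5 S$
$U = - \frac{53}{23}$ ($U = \frac{89 + 70}{5 \left(-5 - 4\right) - 24} = \frac{159}{5 \left(-9\right) - 24} = \frac{159}{-45 - 24} = \frac{159}{-69} = 159 \left(- \frac{1}{69}\right) = - \frac{53}{23} \approx -2.3043$)
$k U = 4466 \left(- \frac{53}{23}\right) = - \frac{236698}{23}$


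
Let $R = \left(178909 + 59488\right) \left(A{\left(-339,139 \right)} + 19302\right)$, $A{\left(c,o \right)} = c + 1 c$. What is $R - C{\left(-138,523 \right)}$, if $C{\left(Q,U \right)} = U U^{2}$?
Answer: $4296850061$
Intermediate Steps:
$A{\left(c,o \right)} = 2 c$ ($A{\left(c,o \right)} = c + c = 2 c$)
$C{\left(Q,U \right)} = U^{3}$
$R = 4439905728$ ($R = \left(178909 + 59488\right) \left(2 \left(-339\right) + 19302\right) = 238397 \left(-678 + 19302\right) = 238397 \cdot 18624 = 4439905728$)
$R - C{\left(-138,523 \right)} = 4439905728 - 523^{3} = 4439905728 - 143055667 = 4296850061$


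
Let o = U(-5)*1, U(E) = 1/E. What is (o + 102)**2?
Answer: 259081/25 ≈ 10363.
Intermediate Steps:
U(E) = 1/E
o = -1/5 (o = 1/(-5) = -1/5*1 = -1/5 ≈ -0.20000)
(o + 102)**2 = (-1/5 + 102)**2 = (509/5)**2 = 259081/25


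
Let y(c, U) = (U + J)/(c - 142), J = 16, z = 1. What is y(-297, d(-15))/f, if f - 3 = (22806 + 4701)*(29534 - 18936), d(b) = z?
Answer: -17/127976923971 ≈ -1.3284e-10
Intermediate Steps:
d(b) = 1
y(c, U) = (16 + U)/(-142 + c) (y(c, U) = (U + 16)/(c - 142) = (16 + U)/(-142 + c))
f = 291519189 (f = 3 + (22806 + 4701)*(29534 - 18936) = 3 + 27507*10598 = 3 + 291519186 = 291519189)
y(-297, d(-15))/f = ((16 + 1)/(-142 - 297))/291519189 = (17/(-439))*(1/291519189) = -1/439*17*(1/291519189) = -17/439*1/291519189 = -17/127976923971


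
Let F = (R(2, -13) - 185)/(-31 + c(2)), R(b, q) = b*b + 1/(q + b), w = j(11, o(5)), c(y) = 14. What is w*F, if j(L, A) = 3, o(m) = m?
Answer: 5976/187 ≈ 31.957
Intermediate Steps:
w = 3
R(b, q) = b² + 1/(b + q)
F = 1992/187 (F = ((1 + 2³ - 13*2²)/(2 - 13) - 185)/(-31 + 14) = ((1 + 8 - 13*4)/(-11) - 185)/(-17) = (-(1 + 8 - 52)/11 - 185)*(-1/17) = (-1/11*(-43) - 185)*(-1/17) = (43/11 - 185)*(-1/17) = -1992/11*(-1/17) = 1992/187 ≈ 10.652)
w*F = 3*(1992/187) = 5976/187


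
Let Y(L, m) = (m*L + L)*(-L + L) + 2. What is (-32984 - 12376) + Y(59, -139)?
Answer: -45358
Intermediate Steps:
Y(L, m) = 2 (Y(L, m) = (L*m + L)*0 + 2 = (L + L*m)*0 + 2 = 0 + 2 = 2)
(-32984 - 12376) + Y(59, -139) = (-32984 - 12376) + 2 = -45360 + 2 = -45358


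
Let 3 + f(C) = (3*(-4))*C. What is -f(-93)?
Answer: -1113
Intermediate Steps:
f(C) = -3 - 12*C (f(C) = -3 + (3*(-4))*C = -3 - 12*C)
-f(-93) = -(-3 - 12*(-93)) = -(-3 + 1116) = -1*1113 = -1113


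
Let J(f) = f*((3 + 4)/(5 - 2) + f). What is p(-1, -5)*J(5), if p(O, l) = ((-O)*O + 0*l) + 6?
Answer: 550/3 ≈ 183.33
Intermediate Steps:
p(O, l) = 6 - O² (p(O, l) = (-O² + 0) + 6 = -O² + 6 = 6 - O²)
J(f) = f*(7/3 + f)
p(-1, -5)*J(5) = (6 - 1*(-1)²)*((⅓)*5*(7 + 3*5)) = (6 - 1*1)*((⅓)*5*(7 + 15)) = (6 - 1)*((⅓)*5*22) = 5*(110/3) = 550/3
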